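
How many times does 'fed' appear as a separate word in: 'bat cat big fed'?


Scanning each word for exact match 'fed':
  Word 1: 'bat' -> no
  Word 2: 'cat' -> no
  Word 3: 'big' -> no
  Word 4: 'fed' -> MATCH
Total matches: 1

1


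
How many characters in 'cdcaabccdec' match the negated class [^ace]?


Negated class [^ace] matches any char NOT in {a, c, e}
Scanning 'cdcaabccdec':
  pos 0: 'c' -> no (excluded)
  pos 1: 'd' -> MATCH
  pos 2: 'c' -> no (excluded)
  pos 3: 'a' -> no (excluded)
  pos 4: 'a' -> no (excluded)
  pos 5: 'b' -> MATCH
  pos 6: 'c' -> no (excluded)
  pos 7: 'c' -> no (excluded)
  pos 8: 'd' -> MATCH
  pos 9: 'e' -> no (excluded)
  pos 10: 'c' -> no (excluded)
Total matches: 3

3


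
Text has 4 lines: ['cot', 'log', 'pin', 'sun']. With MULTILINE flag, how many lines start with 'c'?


With MULTILINE flag, ^ matches the start of each line.
Lines: ['cot', 'log', 'pin', 'sun']
Checking which lines start with 'c':
  Line 1: 'cot' -> MATCH
  Line 2: 'log' -> no
  Line 3: 'pin' -> no
  Line 4: 'sun' -> no
Matching lines: ['cot']
Count: 1

1


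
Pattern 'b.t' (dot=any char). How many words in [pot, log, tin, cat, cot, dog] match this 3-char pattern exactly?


Pattern 'b.t' means: starts with 'b', any single char, ends with 't'.
Checking each word (must be exactly 3 chars):
  'pot' (len=3): no
  'log' (len=3): no
  'tin' (len=3): no
  'cat' (len=3): no
  'cot' (len=3): no
  'dog' (len=3): no
Matching words: []
Total: 0

0


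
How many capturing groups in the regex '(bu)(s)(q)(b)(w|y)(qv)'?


To count capturing groups, count each '(' that starts a group.
Pattern: '(bu)(s)(q)(b)(w|y)(qv)'
Walking through the pattern:
  Position 0: '(' -> group #1
  Position 4: '(' -> group #2
  Position 7: '(' -> group #3
  Position 10: '(' -> group #4
  Position 13: '(' -> group #5
  Position 18: '(' -> group #6
Total capturing groups: 6

6


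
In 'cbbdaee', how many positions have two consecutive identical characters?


Looking for consecutive identical characters in 'cbbdaee':
  pos 0-1: 'c' vs 'b' -> different
  pos 1-2: 'b' vs 'b' -> MATCH ('bb')
  pos 2-3: 'b' vs 'd' -> different
  pos 3-4: 'd' vs 'a' -> different
  pos 4-5: 'a' vs 'e' -> different
  pos 5-6: 'e' vs 'e' -> MATCH ('ee')
Consecutive identical pairs: ['bb', 'ee']
Count: 2

2


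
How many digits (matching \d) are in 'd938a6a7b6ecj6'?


\d matches any digit 0-9.
Scanning 'd938a6a7b6ecj6':
  pos 1: '9' -> DIGIT
  pos 2: '3' -> DIGIT
  pos 3: '8' -> DIGIT
  pos 5: '6' -> DIGIT
  pos 7: '7' -> DIGIT
  pos 9: '6' -> DIGIT
  pos 13: '6' -> DIGIT
Digits found: ['9', '3', '8', '6', '7', '6', '6']
Total: 7

7


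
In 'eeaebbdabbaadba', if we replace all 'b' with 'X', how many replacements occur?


re.sub('b', 'X', text) replaces every occurrence of 'b' with 'X'.
Text: 'eeaebbdabbaadba'
Scanning for 'b':
  pos 4: 'b' -> replacement #1
  pos 5: 'b' -> replacement #2
  pos 8: 'b' -> replacement #3
  pos 9: 'b' -> replacement #4
  pos 13: 'b' -> replacement #5
Total replacements: 5

5


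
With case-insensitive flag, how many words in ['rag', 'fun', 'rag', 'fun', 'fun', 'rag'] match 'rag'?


Case-insensitive matching: compare each word's lowercase form to 'rag'.
  'rag' -> lower='rag' -> MATCH
  'fun' -> lower='fun' -> no
  'rag' -> lower='rag' -> MATCH
  'fun' -> lower='fun' -> no
  'fun' -> lower='fun' -> no
  'rag' -> lower='rag' -> MATCH
Matches: ['rag', 'rag', 'rag']
Count: 3

3


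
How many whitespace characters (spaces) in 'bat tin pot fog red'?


\s matches whitespace characters (spaces, tabs, etc.).
Text: 'bat tin pot fog red'
This text has 5 words separated by spaces.
Number of spaces = number of words - 1 = 5 - 1 = 4

4


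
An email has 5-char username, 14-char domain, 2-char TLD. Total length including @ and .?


An email address has format: username@domain.tld
Username length: 5
'@' character: 1
Domain length: 14
'.' character: 1
TLD length: 2
Total = 5 + 1 + 14 + 1 + 2 = 23

23


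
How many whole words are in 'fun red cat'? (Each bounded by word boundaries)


Word boundaries (\b) mark the start/end of each word.
Text: 'fun red cat'
Splitting by whitespace:
  Word 1: 'fun'
  Word 2: 'red'
  Word 3: 'cat'
Total whole words: 3

3


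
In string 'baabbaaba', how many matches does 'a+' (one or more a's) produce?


Pattern 'a+' matches one or more consecutive a's.
String: 'baabbaaba'
Scanning for runs of a:
  Match 1: 'aa' (length 2)
  Match 2: 'aa' (length 2)
  Match 3: 'a' (length 1)
Total matches: 3

3


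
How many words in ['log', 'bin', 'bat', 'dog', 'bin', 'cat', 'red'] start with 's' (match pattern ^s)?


Pattern ^s anchors to start of word. Check which words begin with 's':
  'log' -> no
  'bin' -> no
  'bat' -> no
  'dog' -> no
  'bin' -> no
  'cat' -> no
  'red' -> no
Matching words: []
Count: 0

0


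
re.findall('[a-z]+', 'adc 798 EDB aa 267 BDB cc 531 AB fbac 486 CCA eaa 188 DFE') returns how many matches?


Pattern '[a-z]+' finds one or more lowercase letters.
Text: 'adc 798 EDB aa 267 BDB cc 531 AB fbac 486 CCA eaa 188 DFE'
Scanning for matches:
  Match 1: 'adc'
  Match 2: 'aa'
  Match 3: 'cc'
  Match 4: 'fbac'
  Match 5: 'eaa'
Total matches: 5

5


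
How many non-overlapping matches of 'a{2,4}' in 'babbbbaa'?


Pattern 'a{2,4}' matches between 2 and 4 consecutive a's (greedy).
String: 'babbbbaa'
Finding runs of a's and applying greedy matching:
  Run at pos 1: 'a' (length 1)
  Run at pos 6: 'aa' (length 2)
Matches: ['aa']
Count: 1

1


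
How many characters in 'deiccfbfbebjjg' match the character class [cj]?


Character class [cj] matches any of: {c, j}
Scanning string 'deiccfbfbebjjg' character by character:
  pos 0: 'd' -> no
  pos 1: 'e' -> no
  pos 2: 'i' -> no
  pos 3: 'c' -> MATCH
  pos 4: 'c' -> MATCH
  pos 5: 'f' -> no
  pos 6: 'b' -> no
  pos 7: 'f' -> no
  pos 8: 'b' -> no
  pos 9: 'e' -> no
  pos 10: 'b' -> no
  pos 11: 'j' -> MATCH
  pos 12: 'j' -> MATCH
  pos 13: 'g' -> no
Total matches: 4

4


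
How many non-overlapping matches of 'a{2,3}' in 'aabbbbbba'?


Pattern 'a{2,3}' matches between 2 and 3 consecutive a's (greedy).
String: 'aabbbbbba'
Finding runs of a's and applying greedy matching:
  Run at pos 0: 'aa' (length 2)
  Run at pos 8: 'a' (length 1)
Matches: ['aa']
Count: 1

1


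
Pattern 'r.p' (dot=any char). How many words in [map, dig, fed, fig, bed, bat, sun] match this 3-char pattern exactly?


Pattern 'r.p' means: starts with 'r', any single char, ends with 'p'.
Checking each word (must be exactly 3 chars):
  'map' (len=3): no
  'dig' (len=3): no
  'fed' (len=3): no
  'fig' (len=3): no
  'bed' (len=3): no
  'bat' (len=3): no
  'sun' (len=3): no
Matching words: []
Total: 0

0


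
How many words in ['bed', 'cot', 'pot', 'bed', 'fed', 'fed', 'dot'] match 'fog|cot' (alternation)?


Alternation 'fog|cot' matches either 'fog' or 'cot'.
Checking each word:
  'bed' -> no
  'cot' -> MATCH
  'pot' -> no
  'bed' -> no
  'fed' -> no
  'fed' -> no
  'dot' -> no
Matches: ['cot']
Count: 1

1


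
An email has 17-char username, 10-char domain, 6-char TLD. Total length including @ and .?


An email address has format: username@domain.tld
Username length: 17
'@' character: 1
Domain length: 10
'.' character: 1
TLD length: 6
Total = 17 + 1 + 10 + 1 + 6 = 35

35


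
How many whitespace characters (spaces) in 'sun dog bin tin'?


\s matches whitespace characters (spaces, tabs, etc.).
Text: 'sun dog bin tin'
This text has 4 words separated by spaces.
Number of spaces = number of words - 1 = 4 - 1 = 3

3


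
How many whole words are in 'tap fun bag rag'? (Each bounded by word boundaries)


Word boundaries (\b) mark the start/end of each word.
Text: 'tap fun bag rag'
Splitting by whitespace:
  Word 1: 'tap'
  Word 2: 'fun'
  Word 3: 'bag'
  Word 4: 'rag'
Total whole words: 4

4


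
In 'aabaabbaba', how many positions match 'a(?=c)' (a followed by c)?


Lookahead 'a(?=c)' matches 'a' only when followed by 'c'.
String: 'aabaabbaba'
Checking each position where char is 'a':
  pos 0: 'a' -> no (next='a')
  pos 1: 'a' -> no (next='b')
  pos 3: 'a' -> no (next='a')
  pos 4: 'a' -> no (next='b')
  pos 7: 'a' -> no (next='b')
Matching positions: []
Count: 0

0


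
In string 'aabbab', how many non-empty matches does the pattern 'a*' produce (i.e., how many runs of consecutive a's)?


Pattern 'a*' matches zero or more a's. We want non-empty runs of consecutive a's.
String: 'aabbab'
Walking through the string to find runs of a's:
  Run 1: positions 0-1 -> 'aa'
  Run 2: positions 4-4 -> 'a'
Non-empty runs found: ['aa', 'a']
Count: 2

2


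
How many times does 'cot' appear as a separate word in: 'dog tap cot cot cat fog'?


Scanning each word for exact match 'cot':
  Word 1: 'dog' -> no
  Word 2: 'tap' -> no
  Word 3: 'cot' -> MATCH
  Word 4: 'cot' -> MATCH
  Word 5: 'cat' -> no
  Word 6: 'fog' -> no
Total matches: 2

2


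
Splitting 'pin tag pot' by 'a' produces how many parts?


Splitting by 'a' breaks the string at each occurrence of the separator.
Text: 'pin tag pot'
Parts after split:
  Part 1: 'pin t'
  Part 2: 'g pot'
Total parts: 2

2


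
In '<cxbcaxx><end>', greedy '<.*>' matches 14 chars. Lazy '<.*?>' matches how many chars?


Greedy '<.*>' tries to match as MUCH as possible.
Lazy '<.*?>' tries to match as LITTLE as possible.

String: '<cxbcaxx><end>'
Greedy '<.*>' starts at first '<' and extends to the LAST '>': '<cxbcaxx><end>' (14 chars)
Lazy '<.*?>' starts at first '<' and stops at the FIRST '>': '<cxbcaxx>' (9 chars)

9


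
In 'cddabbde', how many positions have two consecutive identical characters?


Looking for consecutive identical characters in 'cddabbde':
  pos 0-1: 'c' vs 'd' -> different
  pos 1-2: 'd' vs 'd' -> MATCH ('dd')
  pos 2-3: 'd' vs 'a' -> different
  pos 3-4: 'a' vs 'b' -> different
  pos 4-5: 'b' vs 'b' -> MATCH ('bb')
  pos 5-6: 'b' vs 'd' -> different
  pos 6-7: 'd' vs 'e' -> different
Consecutive identical pairs: ['dd', 'bb']
Count: 2

2


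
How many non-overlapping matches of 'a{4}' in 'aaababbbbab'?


Pattern 'a{4}' matches exactly 4 consecutive a's (greedy, non-overlapping).
String: 'aaababbbbab'
Scanning for runs of a's:
  Run at pos 0: 'aaa' (length 3) -> 0 match(es)
  Run at pos 4: 'a' (length 1) -> 0 match(es)
  Run at pos 9: 'a' (length 1) -> 0 match(es)
Matches found: []
Total: 0

0


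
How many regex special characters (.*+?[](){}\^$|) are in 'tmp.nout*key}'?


Regex special characters are: . * + ? [ ] ( ) { } \ ^ $ |
Scanning 'tmp.nout*key}':
  pos 3: '.' -> SPECIAL
  pos 8: '*' -> SPECIAL
  pos 12: '}' -> SPECIAL
Special chars found: ['.', '*', '}']
Total: 3

3


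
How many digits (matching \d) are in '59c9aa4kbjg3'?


\d matches any digit 0-9.
Scanning '59c9aa4kbjg3':
  pos 0: '5' -> DIGIT
  pos 1: '9' -> DIGIT
  pos 3: '9' -> DIGIT
  pos 6: '4' -> DIGIT
  pos 11: '3' -> DIGIT
Digits found: ['5', '9', '9', '4', '3']
Total: 5

5


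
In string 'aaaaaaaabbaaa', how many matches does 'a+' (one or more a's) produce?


Pattern 'a+' matches one or more consecutive a's.
String: 'aaaaaaaabbaaa'
Scanning for runs of a:
  Match 1: 'aaaaaaaa' (length 8)
  Match 2: 'aaa' (length 3)
Total matches: 2

2


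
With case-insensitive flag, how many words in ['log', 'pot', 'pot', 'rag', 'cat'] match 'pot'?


Case-insensitive matching: compare each word's lowercase form to 'pot'.
  'log' -> lower='log' -> no
  'pot' -> lower='pot' -> MATCH
  'pot' -> lower='pot' -> MATCH
  'rag' -> lower='rag' -> no
  'cat' -> lower='cat' -> no
Matches: ['pot', 'pot']
Count: 2

2


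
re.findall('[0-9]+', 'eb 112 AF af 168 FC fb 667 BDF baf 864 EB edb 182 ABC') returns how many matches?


Pattern '[0-9]+' finds one or more digits.
Text: 'eb 112 AF af 168 FC fb 667 BDF baf 864 EB edb 182 ABC'
Scanning for matches:
  Match 1: '112'
  Match 2: '168'
  Match 3: '667'
  Match 4: '864'
  Match 5: '182'
Total matches: 5

5


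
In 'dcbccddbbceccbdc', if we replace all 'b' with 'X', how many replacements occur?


re.sub('b', 'X', text) replaces every occurrence of 'b' with 'X'.
Text: 'dcbccddbbceccbdc'
Scanning for 'b':
  pos 2: 'b' -> replacement #1
  pos 7: 'b' -> replacement #2
  pos 8: 'b' -> replacement #3
  pos 13: 'b' -> replacement #4
Total replacements: 4

4


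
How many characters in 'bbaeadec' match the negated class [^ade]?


Negated class [^ade] matches any char NOT in {a, d, e}
Scanning 'bbaeadec':
  pos 0: 'b' -> MATCH
  pos 1: 'b' -> MATCH
  pos 2: 'a' -> no (excluded)
  pos 3: 'e' -> no (excluded)
  pos 4: 'a' -> no (excluded)
  pos 5: 'd' -> no (excluded)
  pos 6: 'e' -> no (excluded)
  pos 7: 'c' -> MATCH
Total matches: 3

3


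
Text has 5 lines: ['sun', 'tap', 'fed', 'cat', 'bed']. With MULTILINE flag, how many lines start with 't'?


With MULTILINE flag, ^ matches the start of each line.
Lines: ['sun', 'tap', 'fed', 'cat', 'bed']
Checking which lines start with 't':
  Line 1: 'sun' -> no
  Line 2: 'tap' -> MATCH
  Line 3: 'fed' -> no
  Line 4: 'cat' -> no
  Line 5: 'bed' -> no
Matching lines: ['tap']
Count: 1

1


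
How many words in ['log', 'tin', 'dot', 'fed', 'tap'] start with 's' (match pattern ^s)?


Pattern ^s anchors to start of word. Check which words begin with 's':
  'log' -> no
  'tin' -> no
  'dot' -> no
  'fed' -> no
  'tap' -> no
Matching words: []
Count: 0

0


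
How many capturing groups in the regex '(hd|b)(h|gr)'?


To count capturing groups, count each '(' that starts a group.
Pattern: '(hd|b)(h|gr)'
Walking through the pattern:
  Position 0: '(' -> group #1
  Position 6: '(' -> group #2
Total capturing groups: 2

2


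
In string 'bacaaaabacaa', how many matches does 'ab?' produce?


Pattern 'ab?' matches 'a' optionally followed by 'b'.
String: 'bacaaaabacaa'
Scanning left to right for 'a' then checking next char:
  Match 1: 'a' (a not followed by b)
  Match 2: 'a' (a not followed by b)
  Match 3: 'a' (a not followed by b)
  Match 4: 'a' (a not followed by b)
  Match 5: 'ab' (a followed by b)
  Match 6: 'a' (a not followed by b)
  Match 7: 'a' (a not followed by b)
  Match 8: 'a' (a not followed by b)
Total matches: 8

8


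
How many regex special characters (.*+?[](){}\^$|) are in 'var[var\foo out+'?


Regex special characters are: . * + ? [ ] ( ) { } \ ^ $ |
Scanning 'var[var\foo out+':
  pos 3: '[' -> SPECIAL
  pos 7: '\' -> SPECIAL
  pos 15: '+' -> SPECIAL
Special chars found: ['[', '\\', '+']
Total: 3

3


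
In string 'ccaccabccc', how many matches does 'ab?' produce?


Pattern 'ab?' matches 'a' optionally followed by 'b'.
String: 'ccaccabccc'
Scanning left to right for 'a' then checking next char:
  Match 1: 'a' (a not followed by b)
  Match 2: 'ab' (a followed by b)
Total matches: 2

2


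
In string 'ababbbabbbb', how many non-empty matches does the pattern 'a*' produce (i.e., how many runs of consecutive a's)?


Pattern 'a*' matches zero or more a's. We want non-empty runs of consecutive a's.
String: 'ababbbabbbb'
Walking through the string to find runs of a's:
  Run 1: positions 0-0 -> 'a'
  Run 2: positions 2-2 -> 'a'
  Run 3: positions 6-6 -> 'a'
Non-empty runs found: ['a', 'a', 'a']
Count: 3

3


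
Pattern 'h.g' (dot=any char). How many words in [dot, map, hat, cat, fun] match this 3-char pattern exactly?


Pattern 'h.g' means: starts with 'h', any single char, ends with 'g'.
Checking each word (must be exactly 3 chars):
  'dot' (len=3): no
  'map' (len=3): no
  'hat' (len=3): no
  'cat' (len=3): no
  'fun' (len=3): no
Matching words: []
Total: 0

0


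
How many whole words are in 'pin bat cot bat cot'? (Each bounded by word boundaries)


Word boundaries (\b) mark the start/end of each word.
Text: 'pin bat cot bat cot'
Splitting by whitespace:
  Word 1: 'pin'
  Word 2: 'bat'
  Word 3: 'cot'
  Word 4: 'bat'
  Word 5: 'cot'
Total whole words: 5

5


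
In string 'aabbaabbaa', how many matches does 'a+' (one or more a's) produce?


Pattern 'a+' matches one or more consecutive a's.
String: 'aabbaabbaa'
Scanning for runs of a:
  Match 1: 'aa' (length 2)
  Match 2: 'aa' (length 2)
  Match 3: 'aa' (length 2)
Total matches: 3

3


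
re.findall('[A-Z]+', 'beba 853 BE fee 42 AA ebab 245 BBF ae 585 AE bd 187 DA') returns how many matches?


Pattern '[A-Z]+' finds one or more uppercase letters.
Text: 'beba 853 BE fee 42 AA ebab 245 BBF ae 585 AE bd 187 DA'
Scanning for matches:
  Match 1: 'BE'
  Match 2: 'AA'
  Match 3: 'BBF'
  Match 4: 'AE'
  Match 5: 'DA'
Total matches: 5

5


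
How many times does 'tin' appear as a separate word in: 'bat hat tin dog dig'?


Scanning each word for exact match 'tin':
  Word 1: 'bat' -> no
  Word 2: 'hat' -> no
  Word 3: 'tin' -> MATCH
  Word 4: 'dog' -> no
  Word 5: 'dig' -> no
Total matches: 1

1


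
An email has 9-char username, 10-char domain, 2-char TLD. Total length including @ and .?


An email address has format: username@domain.tld
Username length: 9
'@' character: 1
Domain length: 10
'.' character: 1
TLD length: 2
Total = 9 + 1 + 10 + 1 + 2 = 23

23


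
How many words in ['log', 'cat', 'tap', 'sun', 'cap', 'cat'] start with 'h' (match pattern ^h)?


Pattern ^h anchors to start of word. Check which words begin with 'h':
  'log' -> no
  'cat' -> no
  'tap' -> no
  'sun' -> no
  'cap' -> no
  'cat' -> no
Matching words: []
Count: 0

0


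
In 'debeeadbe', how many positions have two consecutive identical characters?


Looking for consecutive identical characters in 'debeeadbe':
  pos 0-1: 'd' vs 'e' -> different
  pos 1-2: 'e' vs 'b' -> different
  pos 2-3: 'b' vs 'e' -> different
  pos 3-4: 'e' vs 'e' -> MATCH ('ee')
  pos 4-5: 'e' vs 'a' -> different
  pos 5-6: 'a' vs 'd' -> different
  pos 6-7: 'd' vs 'b' -> different
  pos 7-8: 'b' vs 'e' -> different
Consecutive identical pairs: ['ee']
Count: 1

1


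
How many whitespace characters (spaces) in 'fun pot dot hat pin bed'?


\s matches whitespace characters (spaces, tabs, etc.).
Text: 'fun pot dot hat pin bed'
This text has 6 words separated by spaces.
Number of spaces = number of words - 1 = 6 - 1 = 5

5


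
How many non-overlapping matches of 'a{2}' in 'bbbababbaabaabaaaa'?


Pattern 'a{2}' matches exactly 2 consecutive a's (greedy, non-overlapping).
String: 'bbbababbaabaabaaaa'
Scanning for runs of a's:
  Run at pos 3: 'a' (length 1) -> 0 match(es)
  Run at pos 5: 'a' (length 1) -> 0 match(es)
  Run at pos 8: 'aa' (length 2) -> 1 match(es)
  Run at pos 11: 'aa' (length 2) -> 1 match(es)
  Run at pos 14: 'aaaa' (length 4) -> 2 match(es)
Matches found: ['aa', 'aa', 'aa', 'aa']
Total: 4

4


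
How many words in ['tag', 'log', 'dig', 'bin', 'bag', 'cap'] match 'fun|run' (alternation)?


Alternation 'fun|run' matches either 'fun' or 'run'.
Checking each word:
  'tag' -> no
  'log' -> no
  'dig' -> no
  'bin' -> no
  'bag' -> no
  'cap' -> no
Matches: []
Count: 0

0


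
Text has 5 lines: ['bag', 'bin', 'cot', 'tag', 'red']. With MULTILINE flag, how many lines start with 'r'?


With MULTILINE flag, ^ matches the start of each line.
Lines: ['bag', 'bin', 'cot', 'tag', 'red']
Checking which lines start with 'r':
  Line 1: 'bag' -> no
  Line 2: 'bin' -> no
  Line 3: 'cot' -> no
  Line 4: 'tag' -> no
  Line 5: 'red' -> MATCH
Matching lines: ['red']
Count: 1

1


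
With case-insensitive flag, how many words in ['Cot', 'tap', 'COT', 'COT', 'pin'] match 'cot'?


Case-insensitive matching: compare each word's lowercase form to 'cot'.
  'Cot' -> lower='cot' -> MATCH
  'tap' -> lower='tap' -> no
  'COT' -> lower='cot' -> MATCH
  'COT' -> lower='cot' -> MATCH
  'pin' -> lower='pin' -> no
Matches: ['Cot', 'COT', 'COT']
Count: 3

3


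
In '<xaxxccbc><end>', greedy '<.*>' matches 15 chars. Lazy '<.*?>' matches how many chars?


Greedy '<.*>' tries to match as MUCH as possible.
Lazy '<.*?>' tries to match as LITTLE as possible.

String: '<xaxxccbc><end>'
Greedy '<.*>' starts at first '<' and extends to the LAST '>': '<xaxxccbc><end>' (15 chars)
Lazy '<.*?>' starts at first '<' and stops at the FIRST '>': '<xaxxccbc>' (10 chars)

10


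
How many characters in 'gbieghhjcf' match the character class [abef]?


Character class [abef] matches any of: {a, b, e, f}
Scanning string 'gbieghhjcf' character by character:
  pos 0: 'g' -> no
  pos 1: 'b' -> MATCH
  pos 2: 'i' -> no
  pos 3: 'e' -> MATCH
  pos 4: 'g' -> no
  pos 5: 'h' -> no
  pos 6: 'h' -> no
  pos 7: 'j' -> no
  pos 8: 'c' -> no
  pos 9: 'f' -> MATCH
Total matches: 3

3


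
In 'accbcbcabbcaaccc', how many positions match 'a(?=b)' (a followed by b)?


Lookahead 'a(?=b)' matches 'a' only when followed by 'b'.
String: 'accbcbcabbcaaccc'
Checking each position where char is 'a':
  pos 0: 'a' -> no (next='c')
  pos 7: 'a' -> MATCH (next='b')
  pos 11: 'a' -> no (next='a')
  pos 12: 'a' -> no (next='c')
Matching positions: [7]
Count: 1

1


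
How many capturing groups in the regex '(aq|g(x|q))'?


To count capturing groups, count each '(' that starts a group.
Pattern: '(aq|g(x|q))'
Walking through the pattern:
  Position 0: '(' -> group #1
  Position 5: '(' -> group #2
Total capturing groups: 2

2


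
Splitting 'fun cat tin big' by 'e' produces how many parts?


Splitting by 'e' breaks the string at each occurrence of the separator.
Text: 'fun cat tin big'
Parts after split:
  Part 1: 'fun cat tin big'
Total parts: 1

1


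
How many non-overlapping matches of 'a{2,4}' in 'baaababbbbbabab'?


Pattern 'a{2,4}' matches between 2 and 4 consecutive a's (greedy).
String: 'baaababbbbbabab'
Finding runs of a's and applying greedy matching:
  Run at pos 1: 'aaa' (length 3)
  Run at pos 5: 'a' (length 1)
  Run at pos 11: 'a' (length 1)
  Run at pos 13: 'a' (length 1)
Matches: ['aaa']
Count: 1

1


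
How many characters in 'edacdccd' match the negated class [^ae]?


Negated class [^ae] matches any char NOT in {a, e}
Scanning 'edacdccd':
  pos 0: 'e' -> no (excluded)
  pos 1: 'd' -> MATCH
  pos 2: 'a' -> no (excluded)
  pos 3: 'c' -> MATCH
  pos 4: 'd' -> MATCH
  pos 5: 'c' -> MATCH
  pos 6: 'c' -> MATCH
  pos 7: 'd' -> MATCH
Total matches: 6

6


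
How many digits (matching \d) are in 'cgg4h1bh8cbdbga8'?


\d matches any digit 0-9.
Scanning 'cgg4h1bh8cbdbga8':
  pos 3: '4' -> DIGIT
  pos 5: '1' -> DIGIT
  pos 8: '8' -> DIGIT
  pos 15: '8' -> DIGIT
Digits found: ['4', '1', '8', '8']
Total: 4

4


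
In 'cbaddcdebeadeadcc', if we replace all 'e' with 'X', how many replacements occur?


re.sub('e', 'X', text) replaces every occurrence of 'e' with 'X'.
Text: 'cbaddcdebeadeadcc'
Scanning for 'e':
  pos 7: 'e' -> replacement #1
  pos 9: 'e' -> replacement #2
  pos 12: 'e' -> replacement #3
Total replacements: 3

3


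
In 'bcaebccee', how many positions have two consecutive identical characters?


Looking for consecutive identical characters in 'bcaebccee':
  pos 0-1: 'b' vs 'c' -> different
  pos 1-2: 'c' vs 'a' -> different
  pos 2-3: 'a' vs 'e' -> different
  pos 3-4: 'e' vs 'b' -> different
  pos 4-5: 'b' vs 'c' -> different
  pos 5-6: 'c' vs 'c' -> MATCH ('cc')
  pos 6-7: 'c' vs 'e' -> different
  pos 7-8: 'e' vs 'e' -> MATCH ('ee')
Consecutive identical pairs: ['cc', 'ee']
Count: 2

2


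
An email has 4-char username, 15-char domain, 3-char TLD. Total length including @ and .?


An email address has format: username@domain.tld
Username length: 4
'@' character: 1
Domain length: 15
'.' character: 1
TLD length: 3
Total = 4 + 1 + 15 + 1 + 3 = 24

24


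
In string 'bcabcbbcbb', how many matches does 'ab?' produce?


Pattern 'ab?' matches 'a' optionally followed by 'b'.
String: 'bcabcbbcbb'
Scanning left to right for 'a' then checking next char:
  Match 1: 'ab' (a followed by b)
Total matches: 1

1


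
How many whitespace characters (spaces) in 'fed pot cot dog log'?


\s matches whitespace characters (spaces, tabs, etc.).
Text: 'fed pot cot dog log'
This text has 5 words separated by spaces.
Number of spaces = number of words - 1 = 5 - 1 = 4

4


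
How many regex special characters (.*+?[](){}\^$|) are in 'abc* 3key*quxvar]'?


Regex special characters are: . * + ? [ ] ( ) { } \ ^ $ |
Scanning 'abc* 3key*quxvar]':
  pos 3: '*' -> SPECIAL
  pos 9: '*' -> SPECIAL
  pos 16: ']' -> SPECIAL
Special chars found: ['*', '*', ']']
Total: 3

3


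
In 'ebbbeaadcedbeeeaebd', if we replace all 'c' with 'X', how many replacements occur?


re.sub('c', 'X', text) replaces every occurrence of 'c' with 'X'.
Text: 'ebbbeaadcedbeeeaebd'
Scanning for 'c':
  pos 8: 'c' -> replacement #1
Total replacements: 1

1


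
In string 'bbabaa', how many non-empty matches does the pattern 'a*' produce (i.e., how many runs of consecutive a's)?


Pattern 'a*' matches zero or more a's. We want non-empty runs of consecutive a's.
String: 'bbabaa'
Walking through the string to find runs of a's:
  Run 1: positions 2-2 -> 'a'
  Run 2: positions 4-5 -> 'aa'
Non-empty runs found: ['a', 'aa']
Count: 2

2


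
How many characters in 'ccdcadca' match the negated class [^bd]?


Negated class [^bd] matches any char NOT in {b, d}
Scanning 'ccdcadca':
  pos 0: 'c' -> MATCH
  pos 1: 'c' -> MATCH
  pos 2: 'd' -> no (excluded)
  pos 3: 'c' -> MATCH
  pos 4: 'a' -> MATCH
  pos 5: 'd' -> no (excluded)
  pos 6: 'c' -> MATCH
  pos 7: 'a' -> MATCH
Total matches: 6

6


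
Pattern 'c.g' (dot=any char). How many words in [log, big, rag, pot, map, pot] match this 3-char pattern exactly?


Pattern 'c.g' means: starts with 'c', any single char, ends with 'g'.
Checking each word (must be exactly 3 chars):
  'log' (len=3): no
  'big' (len=3): no
  'rag' (len=3): no
  'pot' (len=3): no
  'map' (len=3): no
  'pot' (len=3): no
Matching words: []
Total: 0

0


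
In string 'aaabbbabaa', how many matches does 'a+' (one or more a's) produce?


Pattern 'a+' matches one or more consecutive a's.
String: 'aaabbbabaa'
Scanning for runs of a:
  Match 1: 'aaa' (length 3)
  Match 2: 'a' (length 1)
  Match 3: 'aa' (length 2)
Total matches: 3

3


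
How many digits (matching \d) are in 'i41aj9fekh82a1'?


\d matches any digit 0-9.
Scanning 'i41aj9fekh82a1':
  pos 1: '4' -> DIGIT
  pos 2: '1' -> DIGIT
  pos 5: '9' -> DIGIT
  pos 10: '8' -> DIGIT
  pos 11: '2' -> DIGIT
  pos 13: '1' -> DIGIT
Digits found: ['4', '1', '9', '8', '2', '1']
Total: 6

6


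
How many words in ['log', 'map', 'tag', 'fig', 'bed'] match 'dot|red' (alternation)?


Alternation 'dot|red' matches either 'dot' or 'red'.
Checking each word:
  'log' -> no
  'map' -> no
  'tag' -> no
  'fig' -> no
  'bed' -> no
Matches: []
Count: 0

0


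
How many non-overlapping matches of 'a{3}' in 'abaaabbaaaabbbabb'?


Pattern 'a{3}' matches exactly 3 consecutive a's (greedy, non-overlapping).
String: 'abaaabbaaaabbbabb'
Scanning for runs of a's:
  Run at pos 0: 'a' (length 1) -> 0 match(es)
  Run at pos 2: 'aaa' (length 3) -> 1 match(es)
  Run at pos 7: 'aaaa' (length 4) -> 1 match(es)
  Run at pos 14: 'a' (length 1) -> 0 match(es)
Matches found: ['aaa', 'aaa']
Total: 2

2


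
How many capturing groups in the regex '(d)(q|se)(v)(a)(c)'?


To count capturing groups, count each '(' that starts a group.
Pattern: '(d)(q|se)(v)(a)(c)'
Walking through the pattern:
  Position 0: '(' -> group #1
  Position 3: '(' -> group #2
  Position 9: '(' -> group #3
  Position 12: '(' -> group #4
  Position 15: '(' -> group #5
Total capturing groups: 5

5


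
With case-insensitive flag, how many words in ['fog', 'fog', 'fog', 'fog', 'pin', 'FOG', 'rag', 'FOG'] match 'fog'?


Case-insensitive matching: compare each word's lowercase form to 'fog'.
  'fog' -> lower='fog' -> MATCH
  'fog' -> lower='fog' -> MATCH
  'fog' -> lower='fog' -> MATCH
  'fog' -> lower='fog' -> MATCH
  'pin' -> lower='pin' -> no
  'FOG' -> lower='fog' -> MATCH
  'rag' -> lower='rag' -> no
  'FOG' -> lower='fog' -> MATCH
Matches: ['fog', 'fog', 'fog', 'fog', 'FOG', 'FOG']
Count: 6

6


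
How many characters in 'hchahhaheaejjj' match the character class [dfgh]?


Character class [dfgh] matches any of: {d, f, g, h}
Scanning string 'hchahhaheaejjj' character by character:
  pos 0: 'h' -> MATCH
  pos 1: 'c' -> no
  pos 2: 'h' -> MATCH
  pos 3: 'a' -> no
  pos 4: 'h' -> MATCH
  pos 5: 'h' -> MATCH
  pos 6: 'a' -> no
  pos 7: 'h' -> MATCH
  pos 8: 'e' -> no
  pos 9: 'a' -> no
  pos 10: 'e' -> no
  pos 11: 'j' -> no
  pos 12: 'j' -> no
  pos 13: 'j' -> no
Total matches: 5

5


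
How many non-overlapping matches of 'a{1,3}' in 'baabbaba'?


Pattern 'a{1,3}' matches between 1 and 3 consecutive a's (greedy).
String: 'baabbaba'
Finding runs of a's and applying greedy matching:
  Run at pos 1: 'aa' (length 2)
  Run at pos 5: 'a' (length 1)
  Run at pos 7: 'a' (length 1)
Matches: ['aa', 'a', 'a']
Count: 3

3


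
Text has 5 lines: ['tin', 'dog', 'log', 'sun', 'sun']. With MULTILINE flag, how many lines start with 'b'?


With MULTILINE flag, ^ matches the start of each line.
Lines: ['tin', 'dog', 'log', 'sun', 'sun']
Checking which lines start with 'b':
  Line 1: 'tin' -> no
  Line 2: 'dog' -> no
  Line 3: 'log' -> no
  Line 4: 'sun' -> no
  Line 5: 'sun' -> no
Matching lines: []
Count: 0

0


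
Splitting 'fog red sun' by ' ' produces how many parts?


Splitting by ' ' breaks the string at each occurrence of the separator.
Text: 'fog red sun'
Parts after split:
  Part 1: 'fog'
  Part 2: 'red'
  Part 3: 'sun'
Total parts: 3

3


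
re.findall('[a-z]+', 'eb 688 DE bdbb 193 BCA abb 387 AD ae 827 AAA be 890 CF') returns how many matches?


Pattern '[a-z]+' finds one or more lowercase letters.
Text: 'eb 688 DE bdbb 193 BCA abb 387 AD ae 827 AAA be 890 CF'
Scanning for matches:
  Match 1: 'eb'
  Match 2: 'bdbb'
  Match 3: 'abb'
  Match 4: 'ae'
  Match 5: 'be'
Total matches: 5

5


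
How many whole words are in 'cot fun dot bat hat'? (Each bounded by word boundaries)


Word boundaries (\b) mark the start/end of each word.
Text: 'cot fun dot bat hat'
Splitting by whitespace:
  Word 1: 'cot'
  Word 2: 'fun'
  Word 3: 'dot'
  Word 4: 'bat'
  Word 5: 'hat'
Total whole words: 5

5


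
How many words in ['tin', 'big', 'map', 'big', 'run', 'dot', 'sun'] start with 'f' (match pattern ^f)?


Pattern ^f anchors to start of word. Check which words begin with 'f':
  'tin' -> no
  'big' -> no
  'map' -> no
  'big' -> no
  'run' -> no
  'dot' -> no
  'sun' -> no
Matching words: []
Count: 0

0


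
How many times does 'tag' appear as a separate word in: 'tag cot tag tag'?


Scanning each word for exact match 'tag':
  Word 1: 'tag' -> MATCH
  Word 2: 'cot' -> no
  Word 3: 'tag' -> MATCH
  Word 4: 'tag' -> MATCH
Total matches: 3

3


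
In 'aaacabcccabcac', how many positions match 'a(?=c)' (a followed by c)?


Lookahead 'a(?=c)' matches 'a' only when followed by 'c'.
String: 'aaacabcccabcac'
Checking each position where char is 'a':
  pos 0: 'a' -> no (next='a')
  pos 1: 'a' -> no (next='a')
  pos 2: 'a' -> MATCH (next='c')
  pos 4: 'a' -> no (next='b')
  pos 9: 'a' -> no (next='b')
  pos 12: 'a' -> MATCH (next='c')
Matching positions: [2, 12]
Count: 2

2


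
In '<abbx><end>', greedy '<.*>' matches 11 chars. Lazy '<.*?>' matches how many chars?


Greedy '<.*>' tries to match as MUCH as possible.
Lazy '<.*?>' tries to match as LITTLE as possible.

String: '<abbx><end>'
Greedy '<.*>' starts at first '<' and extends to the LAST '>': '<abbx><end>' (11 chars)
Lazy '<.*?>' starts at first '<' and stops at the FIRST '>': '<abbx>' (6 chars)

6


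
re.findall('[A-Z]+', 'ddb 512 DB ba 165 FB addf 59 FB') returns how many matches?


Pattern '[A-Z]+' finds one or more uppercase letters.
Text: 'ddb 512 DB ba 165 FB addf 59 FB'
Scanning for matches:
  Match 1: 'DB'
  Match 2: 'FB'
  Match 3: 'FB'
Total matches: 3

3


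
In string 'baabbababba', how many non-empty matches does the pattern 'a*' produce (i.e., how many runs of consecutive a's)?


Pattern 'a*' matches zero or more a's. We want non-empty runs of consecutive a's.
String: 'baabbababba'
Walking through the string to find runs of a's:
  Run 1: positions 1-2 -> 'aa'
  Run 2: positions 5-5 -> 'a'
  Run 3: positions 7-7 -> 'a'
  Run 4: positions 10-10 -> 'a'
Non-empty runs found: ['aa', 'a', 'a', 'a']
Count: 4

4


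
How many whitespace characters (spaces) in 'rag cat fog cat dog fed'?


\s matches whitespace characters (spaces, tabs, etc.).
Text: 'rag cat fog cat dog fed'
This text has 6 words separated by spaces.
Number of spaces = number of words - 1 = 6 - 1 = 5

5


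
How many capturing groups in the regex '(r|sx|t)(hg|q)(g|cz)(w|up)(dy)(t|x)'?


To count capturing groups, count each '(' that starts a group.
Pattern: '(r|sx|t)(hg|q)(g|cz)(w|up)(dy)(t|x)'
Walking through the pattern:
  Position 0: '(' -> group #1
  Position 8: '(' -> group #2
  Position 14: '(' -> group #3
  Position 20: '(' -> group #4
  Position 26: '(' -> group #5
  Position 30: '(' -> group #6
Total capturing groups: 6

6


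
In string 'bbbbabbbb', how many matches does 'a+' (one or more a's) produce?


Pattern 'a+' matches one or more consecutive a's.
String: 'bbbbabbbb'
Scanning for runs of a:
  Match 1: 'a' (length 1)
Total matches: 1

1


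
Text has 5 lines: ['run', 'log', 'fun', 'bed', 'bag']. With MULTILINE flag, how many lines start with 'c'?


With MULTILINE flag, ^ matches the start of each line.
Lines: ['run', 'log', 'fun', 'bed', 'bag']
Checking which lines start with 'c':
  Line 1: 'run' -> no
  Line 2: 'log' -> no
  Line 3: 'fun' -> no
  Line 4: 'bed' -> no
  Line 5: 'bag' -> no
Matching lines: []
Count: 0

0


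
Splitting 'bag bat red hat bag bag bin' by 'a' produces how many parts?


Splitting by 'a' breaks the string at each occurrence of the separator.
Text: 'bag bat red hat bag bag bin'
Parts after split:
  Part 1: 'b'
  Part 2: 'g b'
  Part 3: 't red h'
  Part 4: 't b'
  Part 5: 'g b'
  Part 6: 'g bin'
Total parts: 6

6


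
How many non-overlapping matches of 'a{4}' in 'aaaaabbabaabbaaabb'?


Pattern 'a{4}' matches exactly 4 consecutive a's (greedy, non-overlapping).
String: 'aaaaabbabaabbaaabb'
Scanning for runs of a's:
  Run at pos 0: 'aaaaa' (length 5) -> 1 match(es)
  Run at pos 7: 'a' (length 1) -> 0 match(es)
  Run at pos 9: 'aa' (length 2) -> 0 match(es)
  Run at pos 13: 'aaa' (length 3) -> 0 match(es)
Matches found: ['aaaa']
Total: 1

1


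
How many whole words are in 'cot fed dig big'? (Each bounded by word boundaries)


Word boundaries (\b) mark the start/end of each word.
Text: 'cot fed dig big'
Splitting by whitespace:
  Word 1: 'cot'
  Word 2: 'fed'
  Word 3: 'dig'
  Word 4: 'big'
Total whole words: 4

4


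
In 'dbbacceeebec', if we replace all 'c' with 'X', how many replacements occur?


re.sub('c', 'X', text) replaces every occurrence of 'c' with 'X'.
Text: 'dbbacceeebec'
Scanning for 'c':
  pos 4: 'c' -> replacement #1
  pos 5: 'c' -> replacement #2
  pos 11: 'c' -> replacement #3
Total replacements: 3

3


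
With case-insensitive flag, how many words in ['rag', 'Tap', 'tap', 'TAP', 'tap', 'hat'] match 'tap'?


Case-insensitive matching: compare each word's lowercase form to 'tap'.
  'rag' -> lower='rag' -> no
  'Tap' -> lower='tap' -> MATCH
  'tap' -> lower='tap' -> MATCH
  'TAP' -> lower='tap' -> MATCH
  'tap' -> lower='tap' -> MATCH
  'hat' -> lower='hat' -> no
Matches: ['Tap', 'tap', 'TAP', 'tap']
Count: 4

4


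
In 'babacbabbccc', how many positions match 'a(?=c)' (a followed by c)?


Lookahead 'a(?=c)' matches 'a' only when followed by 'c'.
String: 'babacbabbccc'
Checking each position where char is 'a':
  pos 1: 'a' -> no (next='b')
  pos 3: 'a' -> MATCH (next='c')
  pos 6: 'a' -> no (next='b')
Matching positions: [3]
Count: 1

1


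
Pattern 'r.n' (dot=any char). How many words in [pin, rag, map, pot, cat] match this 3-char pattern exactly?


Pattern 'r.n' means: starts with 'r', any single char, ends with 'n'.
Checking each word (must be exactly 3 chars):
  'pin' (len=3): no
  'rag' (len=3): no
  'map' (len=3): no
  'pot' (len=3): no
  'cat' (len=3): no
Matching words: []
Total: 0

0


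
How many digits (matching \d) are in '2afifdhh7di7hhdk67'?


\d matches any digit 0-9.
Scanning '2afifdhh7di7hhdk67':
  pos 0: '2' -> DIGIT
  pos 8: '7' -> DIGIT
  pos 11: '7' -> DIGIT
  pos 16: '6' -> DIGIT
  pos 17: '7' -> DIGIT
Digits found: ['2', '7', '7', '6', '7']
Total: 5

5


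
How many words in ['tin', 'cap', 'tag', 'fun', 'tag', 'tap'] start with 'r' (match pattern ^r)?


Pattern ^r anchors to start of word. Check which words begin with 'r':
  'tin' -> no
  'cap' -> no
  'tag' -> no
  'fun' -> no
  'tag' -> no
  'tap' -> no
Matching words: []
Count: 0

0


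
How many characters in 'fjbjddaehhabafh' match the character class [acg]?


Character class [acg] matches any of: {a, c, g}
Scanning string 'fjbjddaehhabafh' character by character:
  pos 0: 'f' -> no
  pos 1: 'j' -> no
  pos 2: 'b' -> no
  pos 3: 'j' -> no
  pos 4: 'd' -> no
  pos 5: 'd' -> no
  pos 6: 'a' -> MATCH
  pos 7: 'e' -> no
  pos 8: 'h' -> no
  pos 9: 'h' -> no
  pos 10: 'a' -> MATCH
  pos 11: 'b' -> no
  pos 12: 'a' -> MATCH
  pos 13: 'f' -> no
  pos 14: 'h' -> no
Total matches: 3

3


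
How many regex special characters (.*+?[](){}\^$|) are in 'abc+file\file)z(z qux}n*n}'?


Regex special characters are: . * + ? [ ] ( ) { } \ ^ $ |
Scanning 'abc+file\file)z(z qux}n*n}':
  pos 3: '+' -> SPECIAL
  pos 8: '\' -> SPECIAL
  pos 13: ')' -> SPECIAL
  pos 15: '(' -> SPECIAL
  pos 21: '}' -> SPECIAL
  pos 23: '*' -> SPECIAL
  pos 25: '}' -> SPECIAL
Special chars found: ['+', '\\', ')', '(', '}', '*', '}']
Total: 7

7


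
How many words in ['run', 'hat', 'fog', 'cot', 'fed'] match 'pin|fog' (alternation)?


Alternation 'pin|fog' matches either 'pin' or 'fog'.
Checking each word:
  'run' -> no
  'hat' -> no
  'fog' -> MATCH
  'cot' -> no
  'fed' -> no
Matches: ['fog']
Count: 1

1


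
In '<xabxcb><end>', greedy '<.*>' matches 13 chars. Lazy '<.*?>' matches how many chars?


Greedy '<.*>' tries to match as MUCH as possible.
Lazy '<.*?>' tries to match as LITTLE as possible.

String: '<xabxcb><end>'
Greedy '<.*>' starts at first '<' and extends to the LAST '>': '<xabxcb><end>' (13 chars)
Lazy '<.*?>' starts at first '<' and stops at the FIRST '>': '<xabxcb>' (8 chars)

8


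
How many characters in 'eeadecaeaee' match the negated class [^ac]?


Negated class [^ac] matches any char NOT in {a, c}
Scanning 'eeadecaeaee':
  pos 0: 'e' -> MATCH
  pos 1: 'e' -> MATCH
  pos 2: 'a' -> no (excluded)
  pos 3: 'd' -> MATCH
  pos 4: 'e' -> MATCH
  pos 5: 'c' -> no (excluded)
  pos 6: 'a' -> no (excluded)
  pos 7: 'e' -> MATCH
  pos 8: 'a' -> no (excluded)
  pos 9: 'e' -> MATCH
  pos 10: 'e' -> MATCH
Total matches: 7

7


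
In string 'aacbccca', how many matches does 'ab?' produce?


Pattern 'ab?' matches 'a' optionally followed by 'b'.
String: 'aacbccca'
Scanning left to right for 'a' then checking next char:
  Match 1: 'a' (a not followed by b)
  Match 2: 'a' (a not followed by b)
  Match 3: 'a' (a not followed by b)
Total matches: 3

3


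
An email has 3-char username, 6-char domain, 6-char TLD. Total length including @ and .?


An email address has format: username@domain.tld
Username length: 3
'@' character: 1
Domain length: 6
'.' character: 1
TLD length: 6
Total = 3 + 1 + 6 + 1 + 6 = 17

17


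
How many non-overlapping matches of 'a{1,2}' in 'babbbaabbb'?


Pattern 'a{1,2}' matches between 1 and 2 consecutive a's (greedy).
String: 'babbbaabbb'
Finding runs of a's and applying greedy matching:
  Run at pos 1: 'a' (length 1)
  Run at pos 5: 'aa' (length 2)
Matches: ['a', 'aa']
Count: 2

2


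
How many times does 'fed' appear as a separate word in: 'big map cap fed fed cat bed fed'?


Scanning each word for exact match 'fed':
  Word 1: 'big' -> no
  Word 2: 'map' -> no
  Word 3: 'cap' -> no
  Word 4: 'fed' -> MATCH
  Word 5: 'fed' -> MATCH
  Word 6: 'cat' -> no
  Word 7: 'bed' -> no
  Word 8: 'fed' -> MATCH
Total matches: 3

3


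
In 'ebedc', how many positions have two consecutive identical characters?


Looking for consecutive identical characters in 'ebedc':
  pos 0-1: 'e' vs 'b' -> different
  pos 1-2: 'b' vs 'e' -> different
  pos 2-3: 'e' vs 'd' -> different
  pos 3-4: 'd' vs 'c' -> different
Consecutive identical pairs: []
Count: 0

0
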